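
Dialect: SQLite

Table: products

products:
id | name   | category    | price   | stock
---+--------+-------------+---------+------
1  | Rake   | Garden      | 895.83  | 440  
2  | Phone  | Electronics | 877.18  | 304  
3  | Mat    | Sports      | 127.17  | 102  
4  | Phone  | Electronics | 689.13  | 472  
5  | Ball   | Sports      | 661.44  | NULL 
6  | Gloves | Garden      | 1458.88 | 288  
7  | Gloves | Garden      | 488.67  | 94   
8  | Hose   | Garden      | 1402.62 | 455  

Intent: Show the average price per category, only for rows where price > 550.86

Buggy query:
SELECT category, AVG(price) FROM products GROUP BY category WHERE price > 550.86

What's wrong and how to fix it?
Bug: WHERE cannot follow GROUP BY

Fix: Move the WHERE clause before GROUP BY

Corrected query:
SELECT category, AVG(price) FROM products WHERE price > 550.86 GROUP BY category

Result:
category    | AVG(price) 
------------+------------
Electronics | 783.155    
Garden      | 1252.443333
Sports      | 661.44     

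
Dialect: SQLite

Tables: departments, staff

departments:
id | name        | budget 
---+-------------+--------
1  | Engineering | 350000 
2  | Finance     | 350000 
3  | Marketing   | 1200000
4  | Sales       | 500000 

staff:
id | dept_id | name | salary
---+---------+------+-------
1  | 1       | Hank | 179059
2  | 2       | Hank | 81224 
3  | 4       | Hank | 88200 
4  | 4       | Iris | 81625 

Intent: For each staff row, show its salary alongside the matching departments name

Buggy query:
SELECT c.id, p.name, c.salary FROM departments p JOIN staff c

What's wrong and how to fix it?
Bug: JOIN with no ON clause produces a cartesian product; every staff row pairs with every departments row

Fix: Specify the join condition linking the foreign key to the parent id

Corrected query:
SELECT c.id, p.name, c.salary FROM departments p JOIN staff c ON c.dept_id = p.id

Result:
id | name        | salary
---+-------------+-------
1  | Engineering | 179059
2  | Finance     | 81224 
3  | Sales       | 88200 
4  | Sales       | 81625 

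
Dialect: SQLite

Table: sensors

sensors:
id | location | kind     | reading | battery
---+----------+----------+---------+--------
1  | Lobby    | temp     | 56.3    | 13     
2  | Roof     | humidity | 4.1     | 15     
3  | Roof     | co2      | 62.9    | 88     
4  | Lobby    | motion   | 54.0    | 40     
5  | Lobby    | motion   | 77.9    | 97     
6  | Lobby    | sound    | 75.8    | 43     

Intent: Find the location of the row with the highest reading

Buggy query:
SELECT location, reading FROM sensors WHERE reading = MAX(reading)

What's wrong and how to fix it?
Bug: WHERE is evaluated per row; an aggregate over the whole table isn't defined there

Fix: Wrap MAX in a scalar subquery so WHERE compares against a single value

Corrected query:
SELECT location, reading FROM sensors WHERE reading = (SELECT MAX(reading) FROM sensors)

Result:
location | reading
---------+--------
Lobby    | 77.9   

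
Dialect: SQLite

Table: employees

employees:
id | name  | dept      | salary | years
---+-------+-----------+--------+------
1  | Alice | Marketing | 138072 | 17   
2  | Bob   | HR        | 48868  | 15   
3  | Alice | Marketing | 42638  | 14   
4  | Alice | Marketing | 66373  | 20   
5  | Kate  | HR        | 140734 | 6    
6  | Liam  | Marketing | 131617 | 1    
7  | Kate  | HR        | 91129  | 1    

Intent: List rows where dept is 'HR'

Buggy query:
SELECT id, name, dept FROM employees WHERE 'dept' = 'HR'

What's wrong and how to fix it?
Bug: 'dept' in single quotes is a string literal, not the column; the comparison is literal-vs-literal and never true

Fix: Reference the column as dept without single quotes

Corrected query:
SELECT id, name, dept FROM employees WHERE dept = 'HR'

Result:
id | name | dept
---+------+-----
2  | Bob  | HR  
5  | Kate | HR  
7  | Kate | HR  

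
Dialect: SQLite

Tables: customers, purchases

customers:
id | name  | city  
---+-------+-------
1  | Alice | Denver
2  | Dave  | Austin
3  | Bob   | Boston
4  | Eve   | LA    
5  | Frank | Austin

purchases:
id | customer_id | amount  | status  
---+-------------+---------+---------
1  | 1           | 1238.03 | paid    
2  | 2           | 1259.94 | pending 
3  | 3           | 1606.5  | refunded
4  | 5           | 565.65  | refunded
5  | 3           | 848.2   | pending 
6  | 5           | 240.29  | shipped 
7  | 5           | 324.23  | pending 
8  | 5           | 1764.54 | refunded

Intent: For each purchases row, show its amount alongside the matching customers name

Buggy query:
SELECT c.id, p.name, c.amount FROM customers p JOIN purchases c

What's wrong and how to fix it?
Bug: JOIN with no ON clause produces a cartesian product; every purchases row pairs with every customers row

Fix: Add ON c.customer_id = p.id to the JOIN

Corrected query:
SELECT c.id, p.name, c.amount FROM customers p JOIN purchases c ON c.customer_id = p.id

Result:
id | name  | amount 
---+-------+--------
1  | Alice | 1238.03
2  | Dave  | 1259.94
3  | Bob   | 1606.5 
4  | Frank | 565.65 
5  | Bob   | 848.2  
6  | Frank | 240.29 
7  | Frank | 324.23 
8  | Frank | 1764.54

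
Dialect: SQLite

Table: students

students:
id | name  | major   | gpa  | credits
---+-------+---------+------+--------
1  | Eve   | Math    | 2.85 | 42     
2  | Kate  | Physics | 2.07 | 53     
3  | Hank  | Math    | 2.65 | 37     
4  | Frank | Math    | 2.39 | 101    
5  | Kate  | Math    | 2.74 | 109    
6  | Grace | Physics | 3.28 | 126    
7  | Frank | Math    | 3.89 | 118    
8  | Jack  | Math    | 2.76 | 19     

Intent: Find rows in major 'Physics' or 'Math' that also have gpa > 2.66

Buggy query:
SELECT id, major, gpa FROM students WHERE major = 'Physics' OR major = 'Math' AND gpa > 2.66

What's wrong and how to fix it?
Bug: AND binds tighter than OR, so this parses as major = 'Physics' OR (major = 'Math' AND gpa > 2.66)

Fix: Group the OR with parentheses (or use IN), then AND the threshold

Corrected query:
SELECT id, major, gpa FROM students WHERE (major = 'Physics' OR major = 'Math') AND gpa > 2.66

Result:
id | major   | gpa 
---+---------+-----
1  | Math    | 2.85
5  | Math    | 2.74
6  | Physics | 3.28
7  | Math    | 3.89
8  | Math    | 2.76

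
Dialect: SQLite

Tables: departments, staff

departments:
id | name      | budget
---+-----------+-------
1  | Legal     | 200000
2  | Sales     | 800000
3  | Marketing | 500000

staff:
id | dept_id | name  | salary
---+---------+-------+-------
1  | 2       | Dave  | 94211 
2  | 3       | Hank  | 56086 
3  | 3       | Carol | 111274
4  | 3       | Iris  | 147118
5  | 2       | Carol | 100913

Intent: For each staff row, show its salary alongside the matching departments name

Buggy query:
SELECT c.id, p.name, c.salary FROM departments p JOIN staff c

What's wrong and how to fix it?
Bug: Missing join condition: each staff row is matched to all departments rows instead of just its own

Fix: Specify the join condition linking the foreign key to the parent id

Corrected query:
SELECT c.id, p.name, c.salary FROM departments p JOIN staff c ON c.dept_id = p.id

Result:
id | name      | salary
---+-----------+-------
1  | Sales     | 94211 
2  | Marketing | 56086 
3  | Marketing | 111274
4  | Marketing | 147118
5  | Sales     | 100913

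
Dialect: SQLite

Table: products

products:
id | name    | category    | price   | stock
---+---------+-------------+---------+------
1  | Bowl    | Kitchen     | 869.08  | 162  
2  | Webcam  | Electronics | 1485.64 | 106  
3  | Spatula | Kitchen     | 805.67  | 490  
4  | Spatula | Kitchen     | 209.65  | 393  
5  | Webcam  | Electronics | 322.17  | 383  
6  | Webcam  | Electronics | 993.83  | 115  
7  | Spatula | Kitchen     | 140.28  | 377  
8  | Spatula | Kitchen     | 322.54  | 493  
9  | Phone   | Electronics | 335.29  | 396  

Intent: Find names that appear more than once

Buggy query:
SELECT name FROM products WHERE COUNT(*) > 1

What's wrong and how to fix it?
Bug: WHERE can't reference COUNT(*); aggregates are computed after WHERE

Fix: GROUP BY name, then filter groups with HAVING COUNT(*) > 1

Corrected query:
SELECT name FROM products GROUP BY name HAVING COUNT(*) > 1

Result:
name   
-------
Spatula
Webcam 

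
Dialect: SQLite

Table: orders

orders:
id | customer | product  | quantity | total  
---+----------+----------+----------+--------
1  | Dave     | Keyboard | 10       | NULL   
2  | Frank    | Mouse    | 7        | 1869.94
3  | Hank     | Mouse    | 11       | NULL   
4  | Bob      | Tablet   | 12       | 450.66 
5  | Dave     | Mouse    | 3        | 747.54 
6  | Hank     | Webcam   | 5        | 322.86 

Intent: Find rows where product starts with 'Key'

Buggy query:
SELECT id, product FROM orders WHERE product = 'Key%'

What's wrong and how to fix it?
Bug: '=' compares the literal string including the % character; pattern matching needs LIKE

Fix: Use LIKE for wildcard pattern matching

Corrected query:
SELECT id, product FROM orders WHERE product LIKE 'Key%'

Result:
id | product 
---+---------
1  | Keyboard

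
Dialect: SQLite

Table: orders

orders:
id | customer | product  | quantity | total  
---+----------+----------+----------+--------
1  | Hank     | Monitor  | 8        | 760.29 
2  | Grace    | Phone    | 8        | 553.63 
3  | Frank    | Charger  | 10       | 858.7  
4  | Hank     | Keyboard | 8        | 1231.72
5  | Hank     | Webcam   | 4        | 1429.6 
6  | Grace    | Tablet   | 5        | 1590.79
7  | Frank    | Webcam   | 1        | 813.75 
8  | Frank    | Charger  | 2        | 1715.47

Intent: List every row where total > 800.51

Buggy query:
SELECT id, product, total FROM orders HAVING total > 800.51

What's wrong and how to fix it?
Bug: HAVING filters the output of aggregation, but this query has no GROUP BY and no aggregate functions, so SQLite rejects it (HAVING clause on a non-aggregate query); the condition here is per row

Fix: Replace HAVING with WHERE since the condition applies to individual rows

Corrected query:
SELECT id, product, total FROM orders WHERE total > 800.51

Result:
id | product  | total  
---+----------+--------
3  | Charger  | 858.7  
4  | Keyboard | 1231.72
5  | Webcam   | 1429.6 
6  | Tablet   | 1590.79
7  | Webcam   | 813.75 
8  | Charger  | 1715.47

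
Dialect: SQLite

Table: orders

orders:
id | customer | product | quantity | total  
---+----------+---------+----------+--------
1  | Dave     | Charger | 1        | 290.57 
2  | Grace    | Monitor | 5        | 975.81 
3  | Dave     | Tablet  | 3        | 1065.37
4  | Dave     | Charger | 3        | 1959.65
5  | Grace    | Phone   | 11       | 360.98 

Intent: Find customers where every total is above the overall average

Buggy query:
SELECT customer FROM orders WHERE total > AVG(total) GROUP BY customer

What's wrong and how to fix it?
Bug: WHERE evaluates per row before aggregation, so AVG() is unavailable

Fix: Compute the overall average in a scalar subquery and compare each group's MIN against it in HAVING

Corrected query:
SELECT customer FROM orders GROUP BY customer HAVING MIN(total) > (SELECT AVG(total) FROM orders)

Result:
(no rows)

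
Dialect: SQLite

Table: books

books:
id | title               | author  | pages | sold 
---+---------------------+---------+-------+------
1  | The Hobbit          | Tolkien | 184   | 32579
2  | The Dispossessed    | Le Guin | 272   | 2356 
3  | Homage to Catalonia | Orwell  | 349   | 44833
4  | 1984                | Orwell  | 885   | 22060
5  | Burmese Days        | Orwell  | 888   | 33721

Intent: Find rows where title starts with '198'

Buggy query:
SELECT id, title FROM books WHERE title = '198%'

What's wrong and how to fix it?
Bug: '=' compares the literal string including the % character; pattern matching needs LIKE

Fix: Use LIKE for wildcard pattern matching

Corrected query:
SELECT id, title FROM books WHERE title LIKE '198%'

Result:
id | title
---+------
4  | 1984 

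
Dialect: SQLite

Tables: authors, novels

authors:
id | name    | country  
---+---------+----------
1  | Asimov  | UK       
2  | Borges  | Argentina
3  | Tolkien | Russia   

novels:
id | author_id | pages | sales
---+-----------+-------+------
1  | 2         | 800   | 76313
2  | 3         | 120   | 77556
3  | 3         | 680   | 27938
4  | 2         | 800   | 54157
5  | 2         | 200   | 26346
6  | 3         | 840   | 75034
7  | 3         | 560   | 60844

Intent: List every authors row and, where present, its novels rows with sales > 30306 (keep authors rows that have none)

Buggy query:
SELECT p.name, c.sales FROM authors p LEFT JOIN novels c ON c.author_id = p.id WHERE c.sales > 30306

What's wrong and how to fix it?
Bug: Filtering c.sales in WHERE discards the NULL rows produced by LEFT JOIN, turning it into an inner join

Fix: Put 'c.sales > 30306' in the JOIN's ON clause instead of WHERE

Corrected query:
SELECT p.name, c.sales FROM authors p LEFT JOIN novels c ON c.author_id = p.id AND c.sales > 30306

Result:
name    | sales
--------+------
Asimov  | NULL 
Borges  | 54157
Borges  | 76313
Tolkien | 60844
Tolkien | 75034
Tolkien | 77556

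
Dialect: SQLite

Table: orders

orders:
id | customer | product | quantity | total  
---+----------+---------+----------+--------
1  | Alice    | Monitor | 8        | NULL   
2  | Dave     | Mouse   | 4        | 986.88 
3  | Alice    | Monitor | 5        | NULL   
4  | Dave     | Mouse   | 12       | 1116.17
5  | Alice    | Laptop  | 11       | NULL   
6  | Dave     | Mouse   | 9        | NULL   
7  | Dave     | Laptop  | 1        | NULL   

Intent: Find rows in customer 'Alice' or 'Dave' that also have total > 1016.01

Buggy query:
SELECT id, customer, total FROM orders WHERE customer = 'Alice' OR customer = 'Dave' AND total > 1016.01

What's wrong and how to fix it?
Bug: Without parentheses, AND is evaluated before OR, so the total filter only applies to the 'Dave' branch

Fix: Group the OR with parentheses (or use IN), then AND the threshold

Corrected query:
SELECT id, customer, total FROM orders WHERE (customer = 'Alice' OR customer = 'Dave') AND total > 1016.01

Result:
id | customer | total  
---+----------+--------
4  | Dave     | 1116.17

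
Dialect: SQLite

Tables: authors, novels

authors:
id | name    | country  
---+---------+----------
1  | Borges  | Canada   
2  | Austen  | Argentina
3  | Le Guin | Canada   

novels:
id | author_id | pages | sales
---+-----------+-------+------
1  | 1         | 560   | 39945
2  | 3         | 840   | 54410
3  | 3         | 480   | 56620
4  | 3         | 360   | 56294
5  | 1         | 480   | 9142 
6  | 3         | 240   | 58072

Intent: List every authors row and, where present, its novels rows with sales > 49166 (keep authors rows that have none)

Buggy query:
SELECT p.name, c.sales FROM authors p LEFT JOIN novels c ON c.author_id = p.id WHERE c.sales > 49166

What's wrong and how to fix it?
Bug: A WHERE condition on the right-hand table after LEFT JOIN drops unmatched parents

Fix: Put 'c.sales > 49166' in the JOIN's ON clause instead of WHERE

Corrected query:
SELECT p.name, c.sales FROM authors p LEFT JOIN novels c ON c.author_id = p.id AND c.sales > 49166

Result:
name    | sales
--------+------
Borges  | NULL 
Austen  | NULL 
Le Guin | 54410
Le Guin | 56294
Le Guin | 56620
Le Guin | 58072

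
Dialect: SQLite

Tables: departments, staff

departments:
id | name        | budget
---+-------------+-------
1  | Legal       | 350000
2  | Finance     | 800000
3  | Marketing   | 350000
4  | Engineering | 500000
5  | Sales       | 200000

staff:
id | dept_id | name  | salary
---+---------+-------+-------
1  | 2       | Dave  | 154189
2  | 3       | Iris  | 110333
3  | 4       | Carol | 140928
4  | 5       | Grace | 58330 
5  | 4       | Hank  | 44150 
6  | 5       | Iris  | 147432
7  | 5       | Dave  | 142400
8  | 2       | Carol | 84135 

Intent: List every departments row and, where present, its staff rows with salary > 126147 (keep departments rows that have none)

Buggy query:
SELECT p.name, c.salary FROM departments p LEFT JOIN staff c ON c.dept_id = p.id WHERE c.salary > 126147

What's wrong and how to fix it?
Bug: Filtering c.salary in WHERE discards the NULL rows produced by LEFT JOIN, turning it into an inner join

Fix: Put 'c.salary > 126147' in the JOIN's ON clause instead of WHERE

Corrected query:
SELECT p.name, c.salary FROM departments p LEFT JOIN staff c ON c.dept_id = p.id AND c.salary > 126147

Result:
name        | salary
------------+-------
Legal       | NULL  
Finance     | 154189
Marketing   | NULL  
Engineering | 140928
Sales       | 142400
Sales       | 147432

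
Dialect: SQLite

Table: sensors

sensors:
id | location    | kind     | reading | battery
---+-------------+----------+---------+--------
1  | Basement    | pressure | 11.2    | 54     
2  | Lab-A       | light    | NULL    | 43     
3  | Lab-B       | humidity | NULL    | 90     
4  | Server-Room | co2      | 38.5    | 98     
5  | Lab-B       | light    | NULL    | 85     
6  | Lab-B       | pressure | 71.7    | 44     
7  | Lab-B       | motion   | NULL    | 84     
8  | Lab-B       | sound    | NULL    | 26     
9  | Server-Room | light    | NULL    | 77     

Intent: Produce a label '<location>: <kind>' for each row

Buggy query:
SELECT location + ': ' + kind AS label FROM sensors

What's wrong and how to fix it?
Bug: SQLite uses || for string concatenation; + coerces text to numbers (yielding 0)

Fix: Use the || operator for string concatenation

Corrected query:
SELECT location || ': ' || kind AS label FROM sensors

Result:
label             
------------------
Basement: pressure
Lab-A: light      
Lab-B: humidity   
Server-Room: co2  
Lab-B: light      
Lab-B: pressure   
Lab-B: motion     
Lab-B: sound      
Server-Room: light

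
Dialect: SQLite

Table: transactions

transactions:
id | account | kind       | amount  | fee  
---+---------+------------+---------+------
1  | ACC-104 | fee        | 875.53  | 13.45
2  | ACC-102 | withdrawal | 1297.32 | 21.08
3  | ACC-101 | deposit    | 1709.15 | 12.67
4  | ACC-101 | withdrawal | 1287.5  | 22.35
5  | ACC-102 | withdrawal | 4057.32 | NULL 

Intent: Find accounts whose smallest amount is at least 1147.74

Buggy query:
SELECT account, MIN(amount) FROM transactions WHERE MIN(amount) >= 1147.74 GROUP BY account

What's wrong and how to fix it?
Bug: Aggregates like MIN are computed per group after WHERE runs

Fix: Replace WHERE with HAVING after the GROUP BY

Corrected query:
SELECT account, MIN(amount) FROM transactions GROUP BY account HAVING MIN(amount) >= 1147.74

Result:
account | MIN(amount)
--------+------------
ACC-101 | 1287.5     
ACC-102 | 1297.32    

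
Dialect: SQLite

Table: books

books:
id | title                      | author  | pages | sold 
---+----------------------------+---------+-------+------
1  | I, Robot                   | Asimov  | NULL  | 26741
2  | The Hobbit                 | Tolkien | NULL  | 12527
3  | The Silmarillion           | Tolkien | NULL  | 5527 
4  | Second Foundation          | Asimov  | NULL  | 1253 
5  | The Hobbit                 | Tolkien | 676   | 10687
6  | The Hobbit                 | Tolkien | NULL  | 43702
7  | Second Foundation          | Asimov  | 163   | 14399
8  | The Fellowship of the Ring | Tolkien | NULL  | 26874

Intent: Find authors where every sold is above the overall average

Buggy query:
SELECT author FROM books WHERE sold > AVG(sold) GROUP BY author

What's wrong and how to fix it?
Bug: AVG() is an aggregate; it can't sit directly in WHERE

Fix: Compute the overall average in a scalar subquery and compare each group's MIN against it in HAVING

Corrected query:
SELECT author FROM books GROUP BY author HAVING MIN(sold) > (SELECT AVG(sold) FROM books)

Result:
(no rows)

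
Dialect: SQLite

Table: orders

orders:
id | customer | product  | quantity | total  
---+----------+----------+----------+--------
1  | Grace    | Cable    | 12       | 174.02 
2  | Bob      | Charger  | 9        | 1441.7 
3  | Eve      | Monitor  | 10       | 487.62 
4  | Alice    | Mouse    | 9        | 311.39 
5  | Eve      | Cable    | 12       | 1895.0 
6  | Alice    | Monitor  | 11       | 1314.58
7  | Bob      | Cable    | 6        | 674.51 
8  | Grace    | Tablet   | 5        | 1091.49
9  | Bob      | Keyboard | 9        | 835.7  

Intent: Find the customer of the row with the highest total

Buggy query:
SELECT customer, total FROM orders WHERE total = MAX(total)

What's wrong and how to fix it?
Bug: MAX(total) is an aggregate and cannot be used directly in WHERE

Fix: Wrap MAX in a scalar subquery so WHERE compares against a single value

Corrected query:
SELECT customer, total FROM orders WHERE total = (SELECT MAX(total) FROM orders)

Result:
customer | total
---------+------
Eve      | 1895 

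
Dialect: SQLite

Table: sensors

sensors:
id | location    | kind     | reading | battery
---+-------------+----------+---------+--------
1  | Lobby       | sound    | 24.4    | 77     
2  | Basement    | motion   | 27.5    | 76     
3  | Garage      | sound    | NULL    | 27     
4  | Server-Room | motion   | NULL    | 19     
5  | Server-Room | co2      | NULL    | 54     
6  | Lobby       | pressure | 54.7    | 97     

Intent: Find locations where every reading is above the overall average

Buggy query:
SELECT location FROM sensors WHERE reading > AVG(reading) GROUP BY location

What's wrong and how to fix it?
Bug: AVG() is an aggregate; it can't sit directly in WHERE

Fix: Use a subquery for AVG and a HAVING MIN(...) filter so the condition holds for every row in the group

Corrected query:
SELECT location FROM sensors GROUP BY location HAVING MIN(reading) > (SELECT AVG(reading) FROM sensors)

Result:
(no rows)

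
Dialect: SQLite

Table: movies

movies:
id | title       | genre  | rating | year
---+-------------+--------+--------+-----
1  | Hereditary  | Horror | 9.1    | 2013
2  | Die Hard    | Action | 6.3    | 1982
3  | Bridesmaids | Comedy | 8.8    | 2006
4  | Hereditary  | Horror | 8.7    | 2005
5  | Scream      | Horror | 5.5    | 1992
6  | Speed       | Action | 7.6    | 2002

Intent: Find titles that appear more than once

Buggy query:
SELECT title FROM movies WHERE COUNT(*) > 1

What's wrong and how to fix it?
Bug: COUNT(*) is an aggregate and cannot be used in WHERE

Fix: GROUP BY title, then filter groups with HAVING COUNT(*) > 1

Corrected query:
SELECT title FROM movies GROUP BY title HAVING COUNT(*) > 1

Result:
title     
----------
Hereditary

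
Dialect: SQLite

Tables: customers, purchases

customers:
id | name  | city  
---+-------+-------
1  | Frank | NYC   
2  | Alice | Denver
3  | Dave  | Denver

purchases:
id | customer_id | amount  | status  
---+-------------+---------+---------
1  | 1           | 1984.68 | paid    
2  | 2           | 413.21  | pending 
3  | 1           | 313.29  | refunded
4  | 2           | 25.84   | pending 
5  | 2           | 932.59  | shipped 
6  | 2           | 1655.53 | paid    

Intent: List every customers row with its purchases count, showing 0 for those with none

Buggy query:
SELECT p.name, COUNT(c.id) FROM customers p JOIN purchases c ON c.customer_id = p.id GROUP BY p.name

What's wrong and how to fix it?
Bug: INNER JOIN drops customers rows that have no matching purchases rows

Fix: Switch to LEFT JOIN to retain unmatched parent rows

Corrected query:
SELECT p.name, COUNT(c.id) FROM customers p LEFT JOIN purchases c ON c.customer_id = p.id GROUP BY p.name

Result:
name  | COUNT(c.id)
------+------------
Alice | 4          
Dave  | 0          
Frank | 2          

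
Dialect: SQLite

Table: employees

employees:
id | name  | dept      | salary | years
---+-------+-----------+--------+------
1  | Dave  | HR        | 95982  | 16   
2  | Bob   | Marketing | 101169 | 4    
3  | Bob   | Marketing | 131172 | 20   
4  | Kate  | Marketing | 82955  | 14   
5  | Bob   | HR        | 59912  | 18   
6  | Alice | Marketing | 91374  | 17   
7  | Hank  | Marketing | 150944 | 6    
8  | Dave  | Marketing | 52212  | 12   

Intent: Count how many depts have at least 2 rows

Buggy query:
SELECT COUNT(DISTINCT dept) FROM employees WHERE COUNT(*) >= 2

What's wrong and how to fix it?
Bug: COUNT(*) cannot appear in WHERE; the per-group count doesn't exist yet

Fix: Use a subquery that GROUPs and filters with HAVING, then count its rows

Corrected query:
SELECT COUNT(*) FROM (SELECT dept FROM employees GROUP BY dept HAVING COUNT(*) >= 2)

Result:
COUNT(*)
--------
2       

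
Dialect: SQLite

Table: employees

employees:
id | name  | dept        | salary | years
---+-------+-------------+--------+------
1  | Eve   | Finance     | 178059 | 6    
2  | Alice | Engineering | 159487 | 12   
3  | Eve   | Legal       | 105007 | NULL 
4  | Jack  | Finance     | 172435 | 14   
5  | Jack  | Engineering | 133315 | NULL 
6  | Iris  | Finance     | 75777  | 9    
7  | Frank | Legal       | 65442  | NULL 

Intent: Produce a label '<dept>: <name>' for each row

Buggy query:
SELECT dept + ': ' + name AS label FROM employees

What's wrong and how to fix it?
Bug: '+' is numeric addition; on text columns SQLite converts them to 0 instead of concatenating

Fix: Replace + with || to concatenate text

Corrected query:
SELECT dept || ': ' || name AS label FROM employees

Result:
label             
------------------
Finance: Eve      
Engineering: Alice
Legal: Eve        
Finance: Jack     
Engineering: Jack 
Finance: Iris     
Legal: Frank      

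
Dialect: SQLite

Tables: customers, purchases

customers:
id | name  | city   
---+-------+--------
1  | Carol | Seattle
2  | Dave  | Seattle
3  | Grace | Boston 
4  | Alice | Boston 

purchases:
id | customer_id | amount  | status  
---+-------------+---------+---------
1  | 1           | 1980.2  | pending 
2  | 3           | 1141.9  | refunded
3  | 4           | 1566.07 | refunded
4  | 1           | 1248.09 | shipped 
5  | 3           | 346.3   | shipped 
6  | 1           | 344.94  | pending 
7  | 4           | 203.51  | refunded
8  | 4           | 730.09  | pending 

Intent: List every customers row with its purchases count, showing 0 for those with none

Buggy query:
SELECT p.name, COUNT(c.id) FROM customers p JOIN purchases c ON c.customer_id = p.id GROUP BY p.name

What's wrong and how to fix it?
Bug: INNER JOIN drops customers rows that have no matching purchases rows

Fix: Use LEFT JOIN so parents without children still appear (COUNT(c.id) gives 0)

Corrected query:
SELECT p.name, COUNT(c.id) FROM customers p LEFT JOIN purchases c ON c.customer_id = p.id GROUP BY p.name

Result:
name  | COUNT(c.id)
------+------------
Alice | 3          
Carol | 3          
Dave  | 0          
Grace | 2          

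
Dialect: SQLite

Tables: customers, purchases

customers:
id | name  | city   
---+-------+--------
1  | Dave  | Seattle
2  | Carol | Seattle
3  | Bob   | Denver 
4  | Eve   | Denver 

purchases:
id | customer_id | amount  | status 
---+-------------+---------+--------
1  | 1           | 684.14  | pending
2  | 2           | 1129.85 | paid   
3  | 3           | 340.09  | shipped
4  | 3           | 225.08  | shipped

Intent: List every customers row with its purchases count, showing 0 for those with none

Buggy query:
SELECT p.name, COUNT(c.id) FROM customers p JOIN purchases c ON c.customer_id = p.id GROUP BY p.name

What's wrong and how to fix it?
Bug: An inner join excludes parents with zero children

Fix: Switch to LEFT JOIN to retain unmatched parent rows

Corrected query:
SELECT p.name, COUNT(c.id) FROM customers p LEFT JOIN purchases c ON c.customer_id = p.id GROUP BY p.name

Result:
name  | COUNT(c.id)
------+------------
Bob   | 2          
Carol | 1          
Dave  | 1          
Eve   | 0          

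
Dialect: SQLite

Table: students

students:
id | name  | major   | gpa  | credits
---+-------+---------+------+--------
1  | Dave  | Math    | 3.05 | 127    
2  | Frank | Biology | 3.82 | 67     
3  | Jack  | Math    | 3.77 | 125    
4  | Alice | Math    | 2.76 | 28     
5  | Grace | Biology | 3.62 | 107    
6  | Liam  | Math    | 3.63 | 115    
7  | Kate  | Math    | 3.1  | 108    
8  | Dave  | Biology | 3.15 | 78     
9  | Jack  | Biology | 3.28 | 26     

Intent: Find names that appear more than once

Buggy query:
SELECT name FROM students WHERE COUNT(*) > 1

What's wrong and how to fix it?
Bug: WHERE can't reference COUNT(*); aggregates are computed after WHERE

Fix: Group first, then use HAVING for the count condition

Corrected query:
SELECT name FROM students GROUP BY name HAVING COUNT(*) > 1

Result:
name
----
Dave
Jack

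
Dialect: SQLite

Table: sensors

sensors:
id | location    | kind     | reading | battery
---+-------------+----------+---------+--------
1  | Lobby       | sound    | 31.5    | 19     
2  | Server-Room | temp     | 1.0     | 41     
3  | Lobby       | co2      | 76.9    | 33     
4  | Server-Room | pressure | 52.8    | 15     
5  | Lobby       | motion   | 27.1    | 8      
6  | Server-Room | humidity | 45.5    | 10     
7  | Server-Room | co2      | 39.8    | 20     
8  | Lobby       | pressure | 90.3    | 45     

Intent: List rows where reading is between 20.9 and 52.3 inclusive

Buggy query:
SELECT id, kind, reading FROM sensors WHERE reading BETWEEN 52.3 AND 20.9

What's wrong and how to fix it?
Bug: The bounds are reversed; BETWEEN a AND b requires a <= b to match anything

Fix: Write BETWEEN 20.9 AND 52.3

Corrected query:
SELECT id, kind, reading FROM sensors WHERE reading BETWEEN 20.9 AND 52.3

Result:
id | kind     | reading
---+----------+--------
1  | sound    | 31.5   
5  | motion   | 27.1   
6  | humidity | 45.5   
7  | co2      | 39.8   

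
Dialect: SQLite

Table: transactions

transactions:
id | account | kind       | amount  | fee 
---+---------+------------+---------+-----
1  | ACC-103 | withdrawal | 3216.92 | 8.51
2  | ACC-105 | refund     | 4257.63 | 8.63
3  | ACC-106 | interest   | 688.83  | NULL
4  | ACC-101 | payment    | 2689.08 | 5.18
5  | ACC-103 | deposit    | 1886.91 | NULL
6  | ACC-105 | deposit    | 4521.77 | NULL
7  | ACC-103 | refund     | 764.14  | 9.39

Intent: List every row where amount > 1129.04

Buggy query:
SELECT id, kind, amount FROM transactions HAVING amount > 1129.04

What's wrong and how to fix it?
Bug: This is a non-aggregate query (no GROUP BY, no aggregates), so in SQLite the HAVING clause is invalid here; a row-level condition belongs in WHERE

Fix: Replace HAVING with WHERE since the condition applies to individual rows

Corrected query:
SELECT id, kind, amount FROM transactions WHERE amount > 1129.04

Result:
id | kind       | amount 
---+------------+--------
1  | withdrawal | 3216.92
2  | refund     | 4257.63
4  | payment    | 2689.08
5  | deposit    | 1886.91
6  | deposit    | 4521.77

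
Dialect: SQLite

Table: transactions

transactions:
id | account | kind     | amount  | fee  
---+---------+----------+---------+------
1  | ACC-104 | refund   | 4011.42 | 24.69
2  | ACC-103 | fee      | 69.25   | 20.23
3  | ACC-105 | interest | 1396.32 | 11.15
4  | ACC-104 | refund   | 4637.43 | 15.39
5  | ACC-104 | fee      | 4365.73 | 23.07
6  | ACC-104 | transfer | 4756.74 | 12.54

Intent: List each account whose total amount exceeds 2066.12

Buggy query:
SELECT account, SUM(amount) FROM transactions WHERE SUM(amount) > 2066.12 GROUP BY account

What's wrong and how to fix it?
Bug: WHERE runs before GROUP BY, so aggregates aren't available there

Fix: Move the aggregate condition to a HAVING clause

Corrected query:
SELECT account, SUM(amount) FROM transactions GROUP BY account HAVING SUM(amount) > 2066.12

Result:
account | SUM(amount)
--------+------------
ACC-104 | 17771.32   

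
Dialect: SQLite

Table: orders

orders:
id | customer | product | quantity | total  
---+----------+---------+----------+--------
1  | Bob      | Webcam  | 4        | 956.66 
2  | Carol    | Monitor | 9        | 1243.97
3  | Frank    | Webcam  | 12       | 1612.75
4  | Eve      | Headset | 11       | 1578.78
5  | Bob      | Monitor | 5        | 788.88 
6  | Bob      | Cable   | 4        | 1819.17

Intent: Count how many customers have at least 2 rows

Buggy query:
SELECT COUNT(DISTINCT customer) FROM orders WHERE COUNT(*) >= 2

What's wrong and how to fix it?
Bug: WHERE filters individual rows, not groups, so a group-level COUNT is invalid there

Fix: Use a subquery that GROUPs and filters with HAVING, then count its rows

Corrected query:
SELECT COUNT(*) FROM (SELECT customer FROM orders GROUP BY customer HAVING COUNT(*) >= 2)

Result:
COUNT(*)
--------
1       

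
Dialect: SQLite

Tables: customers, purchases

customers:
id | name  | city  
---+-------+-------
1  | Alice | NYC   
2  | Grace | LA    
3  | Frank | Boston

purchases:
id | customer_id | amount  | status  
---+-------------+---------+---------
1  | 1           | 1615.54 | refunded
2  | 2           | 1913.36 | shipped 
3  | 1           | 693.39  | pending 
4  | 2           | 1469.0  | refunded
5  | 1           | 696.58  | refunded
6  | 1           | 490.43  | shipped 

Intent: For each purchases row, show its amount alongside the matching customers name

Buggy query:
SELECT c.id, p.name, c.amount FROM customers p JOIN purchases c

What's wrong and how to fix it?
Bug: Missing join condition: each purchases row is matched to all customers rows instead of just its own

Fix: Add ON c.customer_id = p.id to the JOIN

Corrected query:
SELECT c.id, p.name, c.amount FROM customers p JOIN purchases c ON c.customer_id = p.id

Result:
id | name  | amount 
---+-------+--------
1  | Alice | 1615.54
2  | Grace | 1913.36
3  | Alice | 693.39 
4  | Grace | 1469   
5  | Alice | 696.58 
6  | Alice | 490.43 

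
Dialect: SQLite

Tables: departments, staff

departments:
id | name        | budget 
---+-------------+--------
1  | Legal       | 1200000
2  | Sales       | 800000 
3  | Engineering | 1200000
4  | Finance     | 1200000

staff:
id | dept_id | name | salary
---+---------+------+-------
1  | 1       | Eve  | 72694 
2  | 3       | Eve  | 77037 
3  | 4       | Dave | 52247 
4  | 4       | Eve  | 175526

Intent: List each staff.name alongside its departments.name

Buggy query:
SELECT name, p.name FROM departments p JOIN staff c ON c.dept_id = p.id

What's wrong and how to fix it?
Bug: Both tables have a 'name' column; the unqualified reference is ambiguous

Fix: Qualify the column with its table alias (c.name)

Corrected query:
SELECT c.name, p.name FROM departments p JOIN staff c ON c.dept_id = p.id

Result:
name | name       
-----+------------
Eve  | Legal      
Eve  | Engineering
Dave | Finance    
Eve  | Finance    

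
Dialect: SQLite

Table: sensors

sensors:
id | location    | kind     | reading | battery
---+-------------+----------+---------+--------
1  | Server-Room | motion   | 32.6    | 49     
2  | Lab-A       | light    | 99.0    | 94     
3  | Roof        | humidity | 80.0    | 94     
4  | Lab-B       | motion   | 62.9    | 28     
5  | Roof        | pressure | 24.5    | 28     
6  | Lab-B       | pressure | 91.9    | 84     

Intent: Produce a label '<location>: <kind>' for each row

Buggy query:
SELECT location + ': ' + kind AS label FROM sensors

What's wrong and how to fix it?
Bug: SQLite uses || for string concatenation; + coerces text to numbers (yielding 0)

Fix: Replace + with || to concatenate text

Corrected query:
SELECT location || ': ' || kind AS label FROM sensors

Result:
label              
-------------------
Server-Room: motion
Lab-A: light       
Roof: humidity     
Lab-B: motion      
Roof: pressure     
Lab-B: pressure    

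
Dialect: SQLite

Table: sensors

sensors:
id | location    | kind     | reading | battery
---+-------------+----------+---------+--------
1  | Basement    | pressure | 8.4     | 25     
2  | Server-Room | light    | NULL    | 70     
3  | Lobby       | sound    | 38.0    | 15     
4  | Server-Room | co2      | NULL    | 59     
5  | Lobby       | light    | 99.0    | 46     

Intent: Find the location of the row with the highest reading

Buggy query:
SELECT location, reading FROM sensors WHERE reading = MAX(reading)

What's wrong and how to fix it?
Bug: MAX(reading) is an aggregate and cannot be used directly in WHERE

Fix: Use a subquery: WHERE reading = (SELECT MAX(reading) FROM sensors)

Corrected query:
SELECT location, reading FROM sensors WHERE reading = (SELECT MAX(reading) FROM sensors)

Result:
location | reading
---------+--------
Lobby    | 99     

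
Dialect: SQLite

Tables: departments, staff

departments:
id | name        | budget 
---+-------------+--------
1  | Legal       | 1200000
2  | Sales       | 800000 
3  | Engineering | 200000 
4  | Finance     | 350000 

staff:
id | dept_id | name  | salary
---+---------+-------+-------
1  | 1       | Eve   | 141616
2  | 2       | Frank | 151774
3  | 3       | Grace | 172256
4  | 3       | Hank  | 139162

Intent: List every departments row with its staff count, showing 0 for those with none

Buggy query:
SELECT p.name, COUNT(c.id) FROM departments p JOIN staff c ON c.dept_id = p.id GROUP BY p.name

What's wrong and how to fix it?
Bug: INNER JOIN drops departments rows that have no matching staff rows

Fix: Switch to LEFT JOIN to retain unmatched parent rows

Corrected query:
SELECT p.name, COUNT(c.id) FROM departments p LEFT JOIN staff c ON c.dept_id = p.id GROUP BY p.name

Result:
name        | COUNT(c.id)
------------+------------
Engineering | 2          
Finance     | 0          
Legal       | 1          
Sales       | 1          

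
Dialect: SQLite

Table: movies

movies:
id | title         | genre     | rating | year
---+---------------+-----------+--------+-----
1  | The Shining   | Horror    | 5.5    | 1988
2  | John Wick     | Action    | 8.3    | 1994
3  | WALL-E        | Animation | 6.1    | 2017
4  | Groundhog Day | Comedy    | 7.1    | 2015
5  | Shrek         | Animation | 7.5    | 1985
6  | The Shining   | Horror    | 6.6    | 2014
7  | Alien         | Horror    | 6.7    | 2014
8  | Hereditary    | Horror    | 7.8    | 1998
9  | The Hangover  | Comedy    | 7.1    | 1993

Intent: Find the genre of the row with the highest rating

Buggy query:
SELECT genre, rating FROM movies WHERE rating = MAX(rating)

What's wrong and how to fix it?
Bug: WHERE is evaluated per row; an aggregate over the whole table isn't defined there

Fix: Wrap MAX in a scalar subquery so WHERE compares against a single value

Corrected query:
SELECT genre, rating FROM movies WHERE rating = (SELECT MAX(rating) FROM movies)

Result:
genre  | rating
-------+-------
Action | 8.3   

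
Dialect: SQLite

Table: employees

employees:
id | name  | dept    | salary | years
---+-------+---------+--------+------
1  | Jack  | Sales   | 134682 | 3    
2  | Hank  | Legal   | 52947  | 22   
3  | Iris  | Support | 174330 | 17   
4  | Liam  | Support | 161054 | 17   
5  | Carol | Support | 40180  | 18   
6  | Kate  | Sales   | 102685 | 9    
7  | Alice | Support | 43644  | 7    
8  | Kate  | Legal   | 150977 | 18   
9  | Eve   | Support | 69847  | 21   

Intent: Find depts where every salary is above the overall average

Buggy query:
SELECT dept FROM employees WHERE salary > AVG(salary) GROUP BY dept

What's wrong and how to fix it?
Bug: WHERE evaluates per row before aggregation, so AVG() is unavailable

Fix: Compute the overall average in a scalar subquery and compare each group's MIN against it in HAVING

Corrected query:
SELECT dept FROM employees GROUP BY dept HAVING MIN(salary) > (SELECT AVG(salary) FROM employees)

Result:
(no rows)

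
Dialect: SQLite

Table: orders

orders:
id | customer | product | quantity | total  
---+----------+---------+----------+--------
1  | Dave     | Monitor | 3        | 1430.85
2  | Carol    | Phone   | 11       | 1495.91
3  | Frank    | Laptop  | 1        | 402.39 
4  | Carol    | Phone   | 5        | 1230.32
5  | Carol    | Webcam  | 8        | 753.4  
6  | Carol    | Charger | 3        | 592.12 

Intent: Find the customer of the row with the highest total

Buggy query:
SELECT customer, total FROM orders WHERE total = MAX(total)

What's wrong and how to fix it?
Bug: MAX(total) is an aggregate and cannot be used directly in WHERE

Fix: Wrap MAX in a scalar subquery so WHERE compares against a single value

Corrected query:
SELECT customer, total FROM orders WHERE total = (SELECT MAX(total) FROM orders)

Result:
customer | total  
---------+--------
Carol    | 1495.91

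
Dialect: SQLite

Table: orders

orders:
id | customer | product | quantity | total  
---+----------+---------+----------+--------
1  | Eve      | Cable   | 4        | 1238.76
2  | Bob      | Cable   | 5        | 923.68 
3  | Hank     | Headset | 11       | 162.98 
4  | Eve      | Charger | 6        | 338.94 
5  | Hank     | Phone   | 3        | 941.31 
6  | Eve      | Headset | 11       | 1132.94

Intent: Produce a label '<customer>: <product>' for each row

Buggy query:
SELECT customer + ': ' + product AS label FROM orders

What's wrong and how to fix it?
Bug: '+' is numeric addition; on text columns SQLite converts them to 0 instead of concatenating

Fix: Replace + with || to concatenate text

Corrected query:
SELECT customer || ': ' || product AS label FROM orders

Result:
label        
-------------
Eve: Cable   
Bob: Cable   
Hank: Headset
Eve: Charger 
Hank: Phone  
Eve: Headset 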